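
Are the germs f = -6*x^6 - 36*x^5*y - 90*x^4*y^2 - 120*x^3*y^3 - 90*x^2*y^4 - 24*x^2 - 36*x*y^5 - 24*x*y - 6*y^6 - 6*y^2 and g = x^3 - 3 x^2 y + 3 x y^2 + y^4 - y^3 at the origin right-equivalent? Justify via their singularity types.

The Hessian of f at 0 has rank 1. Corank 1: A-series; mu = 5 gives A_5. The Hessian of g at 0 has rank 0. Corank 2; j^3 = (x - y)^3 is a perfect cube, so E-series; the 4-jet and mu = 6 give E_6. f is A_5 but g is E_6, hence not right-equivalent.

No.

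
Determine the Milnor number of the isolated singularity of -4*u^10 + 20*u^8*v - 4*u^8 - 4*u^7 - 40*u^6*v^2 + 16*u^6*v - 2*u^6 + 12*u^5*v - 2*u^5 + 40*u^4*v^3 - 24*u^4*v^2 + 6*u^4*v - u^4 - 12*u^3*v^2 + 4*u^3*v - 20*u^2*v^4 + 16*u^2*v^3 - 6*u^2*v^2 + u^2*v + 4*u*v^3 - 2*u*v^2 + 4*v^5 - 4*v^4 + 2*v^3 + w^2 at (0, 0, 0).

4

The Hessian of f at 0 is [[0, 0, 0], [0, 0, 0], [0, 0, 2]] with rank 1, so corank 2. A Groebner basis of the Jacobian ideal J(f) in C{u,v,w} is {v^3, u^2 + 2*v^2, u*v - v^2, w}; counting standard monomials gives mu = 4. Corank 2; j^3 = v*(u^2 - 2*u*v + 2*v^2) splits into three distinct lines over C (the quadratic factor has nonzero discriminant), so D_4.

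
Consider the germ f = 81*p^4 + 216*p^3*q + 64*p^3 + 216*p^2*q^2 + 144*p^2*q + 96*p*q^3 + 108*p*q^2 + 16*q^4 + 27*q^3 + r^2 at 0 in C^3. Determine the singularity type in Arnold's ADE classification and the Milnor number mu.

Type E_{6}, Milnor number mu = 6.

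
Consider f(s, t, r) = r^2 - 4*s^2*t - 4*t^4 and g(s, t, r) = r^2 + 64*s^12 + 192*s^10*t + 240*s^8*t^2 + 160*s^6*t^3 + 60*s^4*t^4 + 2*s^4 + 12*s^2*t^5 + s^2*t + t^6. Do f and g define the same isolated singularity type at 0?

The Hessian of f at 0 is [[0, 0, 0], [0, 0, 0], [0, 0, 2]] with rank 1, so corank 2. A Groebner basis of the Jacobian ideal J(f) in C{s,t,r} is {s^3, s^2/4 + t^3, s*t, r}; counting standard monomials gives mu = 5. Corank 2; j^3 = -4*s^2*t has shape L^2 M (L != M), so D-series; mu = 5 gives D_5. The Hessian of g at 0 is [[0, 0, 0], [0, 0, 0], [0, 0, 2]] with rank 1, so corank 2. A Groebner basis of the Jacobian ideal J(g) in C{s,t,r} is {s^2/6 + t^5, s^3, s*t, r}; counting standard monomials gives mu = 7. Corank 2; j^3 = s^2*t has shape L^2 M (L != M), so D-series; mu = 7 gives D_7. f is D_5 but g is D_7, hence not right-equivalent.

No.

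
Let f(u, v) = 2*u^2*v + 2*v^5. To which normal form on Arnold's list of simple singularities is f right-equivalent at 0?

The Hessian of f at 0 has rank 0. Corank 2; j^3 = 2*u^2*v has shape L^2 M (L != M), so D-series; mu = 6 gives D_6.

D6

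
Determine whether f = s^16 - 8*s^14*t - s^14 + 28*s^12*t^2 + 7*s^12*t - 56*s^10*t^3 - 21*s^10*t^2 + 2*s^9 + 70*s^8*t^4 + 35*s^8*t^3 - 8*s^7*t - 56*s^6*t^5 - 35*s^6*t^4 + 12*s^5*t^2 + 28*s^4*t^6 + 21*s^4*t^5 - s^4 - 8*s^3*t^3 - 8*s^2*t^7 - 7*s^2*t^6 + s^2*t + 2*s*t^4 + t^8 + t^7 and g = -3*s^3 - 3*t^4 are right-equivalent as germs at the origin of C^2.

The Hessian of f at 0 has rank 0. Corank 2; j^3 = s^2*t has shape L^2 M (L != M), so D-series; mu = 9 gives D_9. The Hessian of g at 0 has rank 0. Corank 2; j^3 = -3*s^3 is a perfect cube, so E-series; the 4-jet and mu = 6 give E_6. f is D_9 but g is E_6, hence not right-equivalent.

No.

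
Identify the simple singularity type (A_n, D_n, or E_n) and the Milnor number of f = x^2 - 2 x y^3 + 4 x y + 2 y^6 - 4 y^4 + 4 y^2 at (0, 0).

Type A5, Milnor number mu = 5.

The Hessian of f at 0 has rank 1. Corank 1: A-series; mu = 5 gives A_5.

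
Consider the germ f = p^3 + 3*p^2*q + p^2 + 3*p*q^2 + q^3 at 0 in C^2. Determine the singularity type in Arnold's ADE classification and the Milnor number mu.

Type A_{2}, Milnor number mu = 2.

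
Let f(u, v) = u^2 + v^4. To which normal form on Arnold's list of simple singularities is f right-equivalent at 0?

A3

The Hessian of f at 0 has rank 1. Corank 1: A-series; mu = 3 gives A_3.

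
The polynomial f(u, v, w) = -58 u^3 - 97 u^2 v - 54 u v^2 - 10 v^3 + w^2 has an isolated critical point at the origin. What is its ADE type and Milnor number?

Type D4, Milnor number mu = 4.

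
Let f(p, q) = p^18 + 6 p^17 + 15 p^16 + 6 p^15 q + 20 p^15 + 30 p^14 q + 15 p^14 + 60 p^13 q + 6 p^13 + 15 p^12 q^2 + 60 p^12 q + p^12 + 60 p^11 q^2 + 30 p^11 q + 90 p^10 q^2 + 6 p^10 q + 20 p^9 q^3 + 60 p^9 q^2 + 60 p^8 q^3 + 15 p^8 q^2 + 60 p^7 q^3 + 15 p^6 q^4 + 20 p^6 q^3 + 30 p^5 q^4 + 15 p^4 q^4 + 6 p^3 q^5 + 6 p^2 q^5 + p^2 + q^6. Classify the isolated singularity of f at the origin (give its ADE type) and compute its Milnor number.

Type A5, Milnor number mu = 5.

The Hessian of f at 0 has rank 1. Corank 1: A-series; mu = 5 gives A_5.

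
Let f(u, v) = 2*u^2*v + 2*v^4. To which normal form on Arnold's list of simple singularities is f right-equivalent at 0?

The Hessian of f at 0 has rank 0. Corank 2; j^3 = 2*u^2*v has shape L^2 M (L != M), so D-series; mu = 5 gives D_5.

D_5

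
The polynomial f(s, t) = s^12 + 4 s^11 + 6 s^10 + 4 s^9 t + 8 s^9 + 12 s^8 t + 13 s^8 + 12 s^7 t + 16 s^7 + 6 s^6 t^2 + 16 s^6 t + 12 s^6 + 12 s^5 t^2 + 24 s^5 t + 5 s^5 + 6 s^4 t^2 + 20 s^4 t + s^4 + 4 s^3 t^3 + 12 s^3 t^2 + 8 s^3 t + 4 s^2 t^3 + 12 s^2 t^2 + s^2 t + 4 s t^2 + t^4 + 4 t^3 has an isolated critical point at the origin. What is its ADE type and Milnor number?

Type D5, Milnor number mu = 5.

The Hessian of f at 0 has rank 0. Corank 2; j^3 = t*(s + 2*t)^2 has shape L^2 M (L != M), so D-series; mu = 5 gives D_5.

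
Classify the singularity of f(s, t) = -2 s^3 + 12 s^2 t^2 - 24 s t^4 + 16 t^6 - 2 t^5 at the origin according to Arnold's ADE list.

The Hessian of f at 0 has rank 0. Corank 2; j^3 = -2*s^3 is a perfect cube, so E-series; the 5-jet and mu = 8 give E_8.

E_8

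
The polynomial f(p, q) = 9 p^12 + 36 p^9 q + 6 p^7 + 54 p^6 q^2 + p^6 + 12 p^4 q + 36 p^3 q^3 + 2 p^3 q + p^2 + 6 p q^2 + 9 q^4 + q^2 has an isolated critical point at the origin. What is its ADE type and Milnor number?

Type A_1, Milnor number mu = 1.

The Hessian of f at 0 is [[2, 0], [0, 2]] with rank 2, so corank 0. A Groebner basis of the Jacobian ideal J(f) in C{p,q} is {p, q}; counting standard monomials gives mu = 1. Corank 0: nondegenerate Morse point, so A_1.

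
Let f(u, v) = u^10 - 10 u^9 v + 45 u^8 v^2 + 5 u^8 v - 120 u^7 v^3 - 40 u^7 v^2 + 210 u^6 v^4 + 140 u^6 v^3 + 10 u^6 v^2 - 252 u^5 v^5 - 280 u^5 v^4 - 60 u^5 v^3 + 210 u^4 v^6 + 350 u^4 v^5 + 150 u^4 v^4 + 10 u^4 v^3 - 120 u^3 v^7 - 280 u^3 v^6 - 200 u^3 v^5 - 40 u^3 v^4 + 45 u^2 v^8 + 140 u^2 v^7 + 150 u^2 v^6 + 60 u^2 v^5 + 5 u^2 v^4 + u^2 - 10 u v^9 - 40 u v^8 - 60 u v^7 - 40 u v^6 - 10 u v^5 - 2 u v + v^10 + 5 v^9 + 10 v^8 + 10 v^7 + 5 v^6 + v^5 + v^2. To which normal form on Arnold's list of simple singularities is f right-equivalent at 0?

A4

The Hessian of f at 0 is [[2, -2], [-2, 2]] with rank 1, so corank 1. A Groebner basis of the Jacobian ideal J(f) in C{u,v} is {v^4, u - v}; counting standard monomials gives mu = 4. Corank 1: A-series; mu = 4 gives A_4.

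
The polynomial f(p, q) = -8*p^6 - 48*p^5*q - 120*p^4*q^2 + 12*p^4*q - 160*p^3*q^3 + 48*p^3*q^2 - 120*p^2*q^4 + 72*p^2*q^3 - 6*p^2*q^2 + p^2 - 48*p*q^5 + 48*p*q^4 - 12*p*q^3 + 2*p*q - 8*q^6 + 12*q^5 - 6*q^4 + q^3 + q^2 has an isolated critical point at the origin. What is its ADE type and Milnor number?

The Hessian of f at 0 is [[2, 2], [2, 2]] with rank 1, so corank 1. A Groebner basis of the Jacobian ideal J(f) in C{p,q} is {q^2, p + q}; counting standard monomials gives mu = 2. Corank 1: A-series; mu = 2 gives A_2.

Type A_{2}, Milnor number mu = 2.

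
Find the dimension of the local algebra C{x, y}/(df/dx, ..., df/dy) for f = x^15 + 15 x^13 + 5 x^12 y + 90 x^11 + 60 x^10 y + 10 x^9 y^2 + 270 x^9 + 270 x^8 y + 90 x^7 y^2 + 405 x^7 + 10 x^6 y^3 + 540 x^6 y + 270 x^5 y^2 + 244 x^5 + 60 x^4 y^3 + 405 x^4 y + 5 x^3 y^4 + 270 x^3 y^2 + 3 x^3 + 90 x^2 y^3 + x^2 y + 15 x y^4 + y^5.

The Hessian of f at 0 has rank 0. Corank 2; j^3 = x^2*(3*x + y) has shape L^2 M (L != M), so D-series; mu = 6 gives D_6.

6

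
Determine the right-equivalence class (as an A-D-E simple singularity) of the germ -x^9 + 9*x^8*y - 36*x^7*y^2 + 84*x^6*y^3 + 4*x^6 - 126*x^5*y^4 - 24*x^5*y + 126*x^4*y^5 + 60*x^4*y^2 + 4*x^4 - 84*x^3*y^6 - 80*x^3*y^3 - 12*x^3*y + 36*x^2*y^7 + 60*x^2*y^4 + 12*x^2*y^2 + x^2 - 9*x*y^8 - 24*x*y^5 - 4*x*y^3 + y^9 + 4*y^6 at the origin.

A_8

The Hessian of f at 0 is [[2, 0], [0, 0]] with rank 1, so corank 1. A Groebner basis of the Jacobian ideal J(f) in C{x,y} is {-x^2/2 + x*y^3, -3*x^2/2 - x*y/2 + y^4, x^3, x^2*y - x*y^2 - x/6 + y^3/3}; counting standard monomials gives mu = 8. Corank 1: A-series; mu = 8 gives A_8.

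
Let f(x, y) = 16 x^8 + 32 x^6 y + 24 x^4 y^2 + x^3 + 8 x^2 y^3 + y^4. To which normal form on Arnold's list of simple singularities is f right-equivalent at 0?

E6

The Hessian of f at 0 is [[0, 0], [0, 0]] with rank 0, so corank 2. A Groebner basis of the Jacobian ideal J(f) in C{x,y} is {y^3, x^2}; counting standard monomials gives mu = 6. Corank 2; j^3 = x^3 is a perfect cube, so E-series; the 4-jet and mu = 6 give E_6.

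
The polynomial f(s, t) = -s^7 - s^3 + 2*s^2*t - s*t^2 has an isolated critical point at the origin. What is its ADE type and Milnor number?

The Hessian of f at 0 has rank 0. Corank 2; j^3 = -s*(s - t)^2 has shape L^2 M (L != M), so D-series; mu = 8 gives D_8.

Type D_{8}, Milnor number mu = 8.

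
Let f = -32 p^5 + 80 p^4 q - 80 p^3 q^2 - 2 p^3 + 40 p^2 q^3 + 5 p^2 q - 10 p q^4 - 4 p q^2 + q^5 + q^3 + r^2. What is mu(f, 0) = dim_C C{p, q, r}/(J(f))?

6

The Hessian of f at 0 has rank 1. Corank 2; j^3 = -(p - q)^2*(2*p - q) has shape L^2 M (L != M), so D-series; mu = 6 gives D_6.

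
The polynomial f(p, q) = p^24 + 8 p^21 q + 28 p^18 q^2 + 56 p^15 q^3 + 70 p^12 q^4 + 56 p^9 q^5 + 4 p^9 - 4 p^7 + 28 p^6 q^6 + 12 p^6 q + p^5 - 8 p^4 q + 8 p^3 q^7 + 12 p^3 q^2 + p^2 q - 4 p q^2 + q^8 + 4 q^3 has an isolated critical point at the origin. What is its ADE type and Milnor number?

Type D9, Milnor number mu = 9.

The Hessian of f at 0 is [[0, 0], [0, 0]] with rank 0, so corank 2. A Groebner basis of the Jacobian ideal J(f) in C{p,q} is {p^2*q^2 + p^2*q/256 + p^2/8 - p*q^2/64 - 3*p*q/4 + q^3/64 + q^2, p^2*q/256 + p^2/8 + p*q^3 - p*q^2/64 - 5*p*q/8 + q^3/64 + 3*q^2/4, 3*p^2*q/1024 + 3*p^2/32 - 3*p*q^2/256 - 7*p*q/16 + q^4 + 3*q^3/256 + q^2/2, p^3 - 6*p^2*q + 12*p*q^2 - 8*q^3}; counting standard monomials gives mu = 9. Corank 2; j^3 = q*(p - 2*q)^2 has shape L^2 M (L != M), so D-series; mu = 9 gives D_9.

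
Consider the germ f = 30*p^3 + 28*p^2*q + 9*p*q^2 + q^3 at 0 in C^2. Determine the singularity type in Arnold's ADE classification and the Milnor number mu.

The Hessian of f at 0 is [[0, 0], [0, 0]] with rank 0, so corank 2. A Groebner basis of the Jacobian ideal J(f) in C{p,q} is {q^3, p^2 - 3*q^2/26, p*q + 9*q^2/26}; counting standard monomials gives mu = 4. Corank 2; j^3 = (3*p + q)*(10*p^2 + 6*p*q + q^2) splits into three distinct lines over C (the quadratic factor has nonzero discriminant), so D_4.

Type D_4, Milnor number mu = 4.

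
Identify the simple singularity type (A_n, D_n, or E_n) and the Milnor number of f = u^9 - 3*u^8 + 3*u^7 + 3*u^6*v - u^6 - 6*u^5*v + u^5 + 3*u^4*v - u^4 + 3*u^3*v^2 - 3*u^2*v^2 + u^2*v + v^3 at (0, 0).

Type D_{4}, Milnor number mu = 4.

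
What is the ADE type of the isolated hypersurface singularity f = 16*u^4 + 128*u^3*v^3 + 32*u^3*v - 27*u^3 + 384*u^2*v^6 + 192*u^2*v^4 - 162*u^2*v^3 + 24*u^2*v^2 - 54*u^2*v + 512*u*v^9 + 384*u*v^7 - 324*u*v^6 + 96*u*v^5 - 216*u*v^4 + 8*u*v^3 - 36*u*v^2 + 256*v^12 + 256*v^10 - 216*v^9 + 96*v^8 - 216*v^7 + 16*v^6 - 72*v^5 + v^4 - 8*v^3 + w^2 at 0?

The Hessian of f at 0 is [[0, 0, 0], [0, 0, 0], [0, 0, 2]] with rank 1, so corank 2. A Groebner basis of the Jacobian ideal J(f) in C{u,v,w} is {v^4, u*v^2 + 11*v^3/18, u^2 + 4*u*v/3 + 4*v^2/9, w}; counting standard monomials gives mu = 6. Corank 2; j^3 = -(3*u + 2*v)^3 is a perfect cube, so E-series; the 4-jet and mu = 6 give E_6.

E_6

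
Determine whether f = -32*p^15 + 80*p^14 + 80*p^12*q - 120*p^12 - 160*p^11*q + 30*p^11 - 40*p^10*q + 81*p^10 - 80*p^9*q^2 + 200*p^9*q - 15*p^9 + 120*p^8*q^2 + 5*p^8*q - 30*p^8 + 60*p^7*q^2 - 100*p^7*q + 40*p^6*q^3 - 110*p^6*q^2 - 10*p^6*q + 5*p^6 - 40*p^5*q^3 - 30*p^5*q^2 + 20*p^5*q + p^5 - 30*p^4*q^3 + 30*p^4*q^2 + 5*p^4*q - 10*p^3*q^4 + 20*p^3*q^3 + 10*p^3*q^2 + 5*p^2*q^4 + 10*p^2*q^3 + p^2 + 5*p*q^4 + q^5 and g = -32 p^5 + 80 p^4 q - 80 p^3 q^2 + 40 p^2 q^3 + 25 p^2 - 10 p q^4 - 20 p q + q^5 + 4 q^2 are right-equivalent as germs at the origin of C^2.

Yes.

The Hessian of f at 0 has rank 1. Corank 1: A-series; mu = 4 gives A_4. The Hessian of g at 0 has rank 1. Corank 1: A-series; mu = 4 gives A_4. Both have type A_4, hence right-equivalent.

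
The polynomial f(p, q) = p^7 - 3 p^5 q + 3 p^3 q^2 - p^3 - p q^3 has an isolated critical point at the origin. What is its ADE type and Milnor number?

The Hessian of f at 0 has rank 0. Corank 2; j^3 = -p^3 is a perfect cube, so E-series; the 4-jet and mu = 7 give E_7.

Type E_7, Milnor number mu = 7.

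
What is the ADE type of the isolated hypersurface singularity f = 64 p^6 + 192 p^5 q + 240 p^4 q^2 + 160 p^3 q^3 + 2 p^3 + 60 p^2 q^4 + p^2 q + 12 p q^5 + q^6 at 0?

D_{7}

The Hessian of f at 0 is [[0, 0], [0, 0]] with rank 0, so corank 2. A Groebner basis of the Jacobian ideal J(f) in C{p,q} is {-p*q/12 + q^5, p*q^2, p^2 + p*q/2}; counting standard monomials gives mu = 7. Corank 2; j^3 = p^2*(2*p + q) has shape L^2 M (L != M), so D-series; mu = 7 gives D_7.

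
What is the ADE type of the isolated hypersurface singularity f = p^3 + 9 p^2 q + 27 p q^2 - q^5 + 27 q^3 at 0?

E8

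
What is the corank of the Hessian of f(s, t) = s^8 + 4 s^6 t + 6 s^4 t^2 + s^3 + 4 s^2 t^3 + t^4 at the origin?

2

Hessian at 0 has rank 0.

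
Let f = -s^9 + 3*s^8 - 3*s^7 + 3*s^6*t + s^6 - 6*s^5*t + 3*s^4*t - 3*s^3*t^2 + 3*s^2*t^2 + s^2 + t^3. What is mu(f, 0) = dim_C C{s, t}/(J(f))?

2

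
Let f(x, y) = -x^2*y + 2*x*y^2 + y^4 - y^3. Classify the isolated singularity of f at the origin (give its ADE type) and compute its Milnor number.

Type D5, Milnor number mu = 5.

The Hessian of f at 0 is [[0, 0], [0, 0]] with rank 0, so corank 2. A Groebner basis of the Jacobian ideal J(f) in C{x,y} is {x^3 - x^2/4 + y^2/4, -x^2/4 + y^3 + y^2/4, x*y - y^2}; counting standard monomials gives mu = 5. Corank 2; j^3 = -y*(x - y)^2 has shape L^2 M (L != M), so D-series; mu = 5 gives D_5.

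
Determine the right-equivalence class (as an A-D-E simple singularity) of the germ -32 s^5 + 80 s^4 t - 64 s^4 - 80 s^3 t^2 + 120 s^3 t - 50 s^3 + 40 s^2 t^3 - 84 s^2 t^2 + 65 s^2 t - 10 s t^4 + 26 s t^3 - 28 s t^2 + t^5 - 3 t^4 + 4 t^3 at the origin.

D5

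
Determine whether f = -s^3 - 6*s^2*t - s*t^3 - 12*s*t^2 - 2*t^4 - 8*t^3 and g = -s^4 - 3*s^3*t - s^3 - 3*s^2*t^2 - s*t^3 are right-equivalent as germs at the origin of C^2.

The Hessian of f at 0 is [[0, 0], [0, 0]] with rank 0, so corank 2. A Groebner basis of the Jacobian ideal J(f) in C{s,t} is {s^3 + 6*s^2*t + 48*s^2 + 192*s*t + 192*t^2, -6*s^2 + s*t^2 - 24*s*t - 24*t^2, 3*s^2 + 12*s*t + t^3 + 12*t^2}; counting standard monomials gives mu = 7. Corank 2; j^3 = -(s + 2*t)^3 is a perfect cube, so E-series; the 4-jet and mu = 7 give E_7. The Hessian of g at 0 is [[0, 0], [0, 0]] with rank 0, so corank 2. A Groebner basis of the Jacobian ideal J(g) in C{s,t} is {3*s^2 + t^4 + t^3, s^3, s^2*t - s^2 - t^3/3, 2*s^2 + s*t^2 + 2*t^3/3}; counting standard monomials gives mu = 7. Corank 2; j^3 = -s^3 is a perfect cube, so E-series; the 4-jet and mu = 7 give E_7. Both have type E_7, hence right-equivalent.

Yes.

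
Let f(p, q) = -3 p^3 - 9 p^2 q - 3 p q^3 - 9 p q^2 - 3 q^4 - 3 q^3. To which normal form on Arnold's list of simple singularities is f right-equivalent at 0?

E_{7}

The Hessian of f at 0 has rank 0. Corank 2; j^3 = -3*(p + q)^3 is a perfect cube, so E-series; the 4-jet and mu = 7 give E_7.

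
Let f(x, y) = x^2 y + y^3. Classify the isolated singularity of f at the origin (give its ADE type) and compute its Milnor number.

Type D4, Milnor number mu = 4.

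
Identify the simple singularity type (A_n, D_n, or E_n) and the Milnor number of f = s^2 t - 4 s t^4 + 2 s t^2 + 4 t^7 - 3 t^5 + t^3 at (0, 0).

Type D_6, Milnor number mu = 6.

The Hessian of f at 0 is [[0, 0], [0, 0]] with rank 0, so corank 2. A Groebner basis of the Jacobian ideal J(f) in C{s,t} is {-s*t/2 + t^4 - t^2/2, s*t^2 + t^3, s^2 + 9*s*t/2 + 7*t^2/2}; counting standard monomials gives mu = 6. Corank 2; j^3 = t*(s + t)^2 has shape L^2 M (L != M), so D-series; mu = 6 gives D_6.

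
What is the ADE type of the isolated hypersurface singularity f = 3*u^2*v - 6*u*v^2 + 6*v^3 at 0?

D4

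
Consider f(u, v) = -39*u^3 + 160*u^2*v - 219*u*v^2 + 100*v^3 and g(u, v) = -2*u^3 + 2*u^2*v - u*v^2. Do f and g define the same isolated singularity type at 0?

Yes.

The Hessian of f at 0 has rank 0. Corank 2; j^3 = -(3*u - 4*v)*(13*u^2 - 36*u*v + 25*v^2) splits into three distinct lines over C (the quadratic factor has nonzero discriminant), so D_4. The Hessian of g at 0 has rank 0. Corank 2; j^3 = -u*(2*u^2 - 2*u*v + v^2) splits into three distinct lines over C (the quadratic factor has nonzero discriminant), so D_4. Both have type D_4, hence right-equivalent.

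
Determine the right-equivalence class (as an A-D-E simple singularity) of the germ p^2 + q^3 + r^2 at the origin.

The Hessian of f at 0 has rank 2. Corank 1: A-series; mu = 2 gives A_2.

A2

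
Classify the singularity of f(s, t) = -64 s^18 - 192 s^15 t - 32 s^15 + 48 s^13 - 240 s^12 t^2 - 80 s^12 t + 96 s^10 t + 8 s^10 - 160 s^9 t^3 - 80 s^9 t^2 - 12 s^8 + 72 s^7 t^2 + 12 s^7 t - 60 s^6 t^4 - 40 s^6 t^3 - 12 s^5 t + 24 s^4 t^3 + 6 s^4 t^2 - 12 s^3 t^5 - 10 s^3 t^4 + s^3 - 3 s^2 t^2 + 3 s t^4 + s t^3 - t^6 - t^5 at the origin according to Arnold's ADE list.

E_{7}

The Hessian of f at 0 has rank 0. Corank 2; j^3 = s^3 is a perfect cube, so E-series; the 4-jet and mu = 7 give E_7.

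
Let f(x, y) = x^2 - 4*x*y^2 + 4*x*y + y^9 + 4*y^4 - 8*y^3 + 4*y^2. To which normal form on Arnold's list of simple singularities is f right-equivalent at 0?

A_8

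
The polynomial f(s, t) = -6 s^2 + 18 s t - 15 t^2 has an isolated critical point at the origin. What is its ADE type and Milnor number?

Type A_{1}, Milnor number mu = 1.

The Hessian of f at 0 is [[-12, 18], [18, -30]] with rank 2, so corank 0. A Groebner basis of the Jacobian ideal J(f) in C{s,t} is {s, t}; counting standard monomials gives mu = 1. Corank 0: nondegenerate Morse point, so A_1.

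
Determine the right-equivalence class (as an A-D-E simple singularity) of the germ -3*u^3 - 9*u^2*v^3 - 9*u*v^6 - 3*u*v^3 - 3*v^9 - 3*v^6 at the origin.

E_{7}

The Hessian of f at 0 has rank 0. Corank 2; j^3 = -3*u^3 is a perfect cube, so E-series; the 4-jet and mu = 7 give E_7.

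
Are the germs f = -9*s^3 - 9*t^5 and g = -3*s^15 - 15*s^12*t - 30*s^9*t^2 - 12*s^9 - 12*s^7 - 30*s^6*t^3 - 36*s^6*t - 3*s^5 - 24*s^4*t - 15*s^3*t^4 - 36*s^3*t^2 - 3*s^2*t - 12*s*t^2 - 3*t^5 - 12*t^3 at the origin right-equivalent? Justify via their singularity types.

No.

The Hessian of f at 0 has rank 0. Corank 2; j^3 = -9*s^3 is a perfect cube, so E-series; the 5-jet and mu = 8 give E_8. The Hessian of g at 0 has rank 0. Corank 2; j^3 = -3*t*(s + 2*t)^2 has shape L^2 M (L != M), so D-series; mu = 6 gives D_6. f is E_8 but g is D_6, hence not right-equivalent.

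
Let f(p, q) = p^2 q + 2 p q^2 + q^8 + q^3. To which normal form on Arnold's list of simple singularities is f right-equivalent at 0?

The Hessian of f at 0 is [[0, 0], [0, 0]] with rank 0, so corank 2. A Groebner basis of the Jacobian ideal J(f) in C{p,q} is {p^2/8 + q^7 - q^2/8, p^3 + q^3, p*q + q^2}; counting standard monomials gives mu = 9. Corank 2; j^3 = q*(p + q)^2 has shape L^2 M (L != M), so D-series; mu = 9 gives D_9.

D_9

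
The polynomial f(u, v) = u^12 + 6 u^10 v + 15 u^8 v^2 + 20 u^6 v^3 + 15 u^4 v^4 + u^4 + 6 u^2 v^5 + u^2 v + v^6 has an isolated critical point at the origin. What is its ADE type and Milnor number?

Type D_7, Milnor number mu = 7.

The Hessian of f at 0 has rank 0. Corank 2; j^3 = u^2*v has shape L^2 M (L != M), so D-series; mu = 7 gives D_7.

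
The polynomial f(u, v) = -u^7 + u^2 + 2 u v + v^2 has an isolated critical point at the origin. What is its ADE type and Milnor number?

The Hessian of f at 0 has rank 1. Corank 1: A-series; mu = 6 gives A_6.

Type A6, Milnor number mu = 6.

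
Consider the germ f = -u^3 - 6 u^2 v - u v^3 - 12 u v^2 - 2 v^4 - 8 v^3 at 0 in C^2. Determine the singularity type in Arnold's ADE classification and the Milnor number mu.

Type E7, Milnor number mu = 7.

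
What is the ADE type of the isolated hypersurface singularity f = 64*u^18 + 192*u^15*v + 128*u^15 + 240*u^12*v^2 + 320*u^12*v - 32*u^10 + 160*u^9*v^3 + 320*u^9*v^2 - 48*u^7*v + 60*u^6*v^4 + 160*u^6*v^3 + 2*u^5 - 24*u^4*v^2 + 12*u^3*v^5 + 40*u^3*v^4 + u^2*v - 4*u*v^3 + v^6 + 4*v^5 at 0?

D7

The Hessian of f at 0 is [[0, 0], [0, 0]] with rank 0, so corank 2. A Groebner basis of the Jacobian ideal J(f) in C{u,v} is {u^3, u^2*v + 2*u^2/3 - 4*u*v^2/3, -u*v/2 + v^3}; counting standard monomials gives mu = 7. Corank 2; j^3 = u^2*v has shape L^2 M (L != M), so D-series; mu = 7 gives D_7.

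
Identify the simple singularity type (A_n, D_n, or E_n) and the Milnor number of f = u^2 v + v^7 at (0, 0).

Type D_{8}, Milnor number mu = 8.

The Hessian of f at 0 is [[0, 0], [0, 0]] with rank 0, so corank 2. A Groebner basis of the Jacobian ideal J(f) in C{u,v} is {u^2/7 + v^6, u^3, u*v}; counting standard monomials gives mu = 8. Corank 2; j^3 = u^2*v has shape L^2 M (L != M), so D-series; mu = 8 gives D_8.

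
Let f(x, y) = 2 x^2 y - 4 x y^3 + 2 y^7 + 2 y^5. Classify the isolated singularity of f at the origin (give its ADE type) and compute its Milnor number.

Type D8, Milnor number mu = 8.

The Hessian of f at 0 has rank 0. Corank 2; j^3 = 2*x^2*y has shape L^2 M (L != M), so D-series; mu = 8 gives D_8.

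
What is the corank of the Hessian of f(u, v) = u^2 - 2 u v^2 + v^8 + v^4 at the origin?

1

The Hessian at 0 is [[2, 0], [0, 0]] of rank 1; hence corank 1.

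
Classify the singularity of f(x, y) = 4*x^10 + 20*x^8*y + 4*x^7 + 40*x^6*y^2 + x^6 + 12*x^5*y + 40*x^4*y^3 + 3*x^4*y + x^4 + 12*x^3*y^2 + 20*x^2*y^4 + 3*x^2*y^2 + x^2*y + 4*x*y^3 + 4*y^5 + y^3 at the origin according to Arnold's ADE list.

D4

The Hessian of f at 0 is [[0, 0], [0, 0]] with rank 0, so corank 2. A Groebner basis of the Jacobian ideal J(f) in C{x,y} is {y^3, x^2 + 3*y^2, x*y}; counting standard monomials gives mu = 4. Corank 2; j^3 = y*(x^2 + y^2) splits into three distinct lines over C (the quadratic factor has nonzero discriminant), so D_4.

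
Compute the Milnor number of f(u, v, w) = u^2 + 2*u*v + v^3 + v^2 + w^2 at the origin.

The Hessian of f at 0 is [[2, 2, 0], [2, 2, 0], [0, 0, 2]] with rank 2, so corank 1. A Groebner basis of the Jacobian ideal J(f) in C{u,v,w} is {v^2, u + v, w}; counting standard monomials gives mu = 2. Corank 1: A-series; mu = 2 gives A_2.

2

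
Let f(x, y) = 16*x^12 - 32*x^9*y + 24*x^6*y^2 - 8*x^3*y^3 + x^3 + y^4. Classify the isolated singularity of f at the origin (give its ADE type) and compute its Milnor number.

Type E6, Milnor number mu = 6.

The Hessian of f at 0 has rank 0. Corank 2; j^3 = x^3 is a perfect cube, so E-series; the 4-jet and mu = 6 give E_6.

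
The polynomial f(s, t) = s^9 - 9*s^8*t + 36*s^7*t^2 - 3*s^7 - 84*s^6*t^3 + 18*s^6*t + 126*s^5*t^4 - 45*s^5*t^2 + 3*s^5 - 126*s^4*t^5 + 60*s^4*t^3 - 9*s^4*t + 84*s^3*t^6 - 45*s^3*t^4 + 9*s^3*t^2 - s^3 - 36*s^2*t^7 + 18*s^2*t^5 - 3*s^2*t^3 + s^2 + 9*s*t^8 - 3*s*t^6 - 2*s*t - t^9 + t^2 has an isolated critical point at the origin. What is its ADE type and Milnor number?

Type A2, Milnor number mu = 2.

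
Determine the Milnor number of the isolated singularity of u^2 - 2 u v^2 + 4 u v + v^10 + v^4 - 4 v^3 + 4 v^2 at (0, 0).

9

The Hessian of f at 0 has rank 1. Corank 1: A-series; mu = 9 gives A_9.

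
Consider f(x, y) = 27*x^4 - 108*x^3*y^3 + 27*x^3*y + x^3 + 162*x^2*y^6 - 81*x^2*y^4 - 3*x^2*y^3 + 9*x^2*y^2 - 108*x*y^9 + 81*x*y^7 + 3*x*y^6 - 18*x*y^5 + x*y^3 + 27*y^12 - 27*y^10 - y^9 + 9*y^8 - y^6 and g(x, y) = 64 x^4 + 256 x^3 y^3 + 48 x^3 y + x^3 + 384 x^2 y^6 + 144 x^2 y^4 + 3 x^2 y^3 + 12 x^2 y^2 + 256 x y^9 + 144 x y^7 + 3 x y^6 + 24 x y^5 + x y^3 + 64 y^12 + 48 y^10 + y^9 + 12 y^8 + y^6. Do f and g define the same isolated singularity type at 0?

Yes.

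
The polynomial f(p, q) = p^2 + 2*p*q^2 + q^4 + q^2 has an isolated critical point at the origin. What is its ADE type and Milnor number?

Type A1, Milnor number mu = 1.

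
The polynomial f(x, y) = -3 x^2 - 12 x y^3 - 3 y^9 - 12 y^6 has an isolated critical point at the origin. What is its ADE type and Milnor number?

The Hessian of f at 0 has rank 1. Corank 1: A-series; mu = 8 gives A_8.

Type A_{8}, Milnor number mu = 8.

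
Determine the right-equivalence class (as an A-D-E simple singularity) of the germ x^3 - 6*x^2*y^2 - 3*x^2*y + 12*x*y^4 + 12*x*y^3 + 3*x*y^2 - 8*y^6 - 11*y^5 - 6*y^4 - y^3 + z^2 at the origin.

E_{8}

The Hessian of f at 0 has rank 1. Corank 2; j^3 = (x - y)^3 is a perfect cube, so E-series; the 5-jet and mu = 8 give E_8.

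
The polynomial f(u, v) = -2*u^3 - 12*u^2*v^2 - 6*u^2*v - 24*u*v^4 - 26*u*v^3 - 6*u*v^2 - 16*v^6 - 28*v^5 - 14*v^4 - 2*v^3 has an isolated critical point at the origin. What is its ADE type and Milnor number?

Type E7, Milnor number mu = 7.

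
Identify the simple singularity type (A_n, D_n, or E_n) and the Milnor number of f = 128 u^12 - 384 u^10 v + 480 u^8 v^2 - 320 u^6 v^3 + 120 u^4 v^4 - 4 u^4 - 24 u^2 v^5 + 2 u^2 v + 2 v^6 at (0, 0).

The Hessian of f at 0 has rank 0. Corank 2; j^3 = 2*u^2*v has shape L^2 M (L != M), so D-series; mu = 7 gives D_7.

Type D_7, Milnor number mu = 7.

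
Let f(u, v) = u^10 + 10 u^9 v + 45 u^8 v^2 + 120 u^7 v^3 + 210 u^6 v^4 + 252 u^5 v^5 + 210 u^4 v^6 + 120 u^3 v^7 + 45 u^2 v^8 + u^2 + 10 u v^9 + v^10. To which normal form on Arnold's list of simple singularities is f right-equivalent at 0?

A_{9}

The Hessian of f at 0 is [[2, 0], [0, 0]] with rank 1, so corank 1. A Groebner basis of the Jacobian ideal J(f) in C{u,v} is {v^9, u}; counting standard monomials gives mu = 9. Corank 1: A-series; mu = 9 gives A_9.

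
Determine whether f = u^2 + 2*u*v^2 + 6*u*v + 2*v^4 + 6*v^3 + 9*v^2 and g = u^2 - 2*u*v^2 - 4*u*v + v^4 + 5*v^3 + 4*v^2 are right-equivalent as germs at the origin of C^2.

No.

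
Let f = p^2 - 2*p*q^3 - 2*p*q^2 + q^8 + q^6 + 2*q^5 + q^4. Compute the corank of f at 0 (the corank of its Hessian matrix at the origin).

1

Hessian at 0 has rank 1.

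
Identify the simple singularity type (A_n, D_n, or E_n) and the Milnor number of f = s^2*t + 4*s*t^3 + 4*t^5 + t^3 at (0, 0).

Type D_{4}, Milnor number mu = 4.

The Hessian of f at 0 is [[0, 0], [0, 0]] with rank 0, so corank 2. A Groebner basis of the Jacobian ideal J(f) in C{s,t} is {t^3, s^2 + 3*t^2, s*t}; counting standard monomials gives mu = 4. Corank 2; j^3 = t*(s^2 + t^2) splits into three distinct lines over C (the quadratic factor has nonzero discriminant), so D_4.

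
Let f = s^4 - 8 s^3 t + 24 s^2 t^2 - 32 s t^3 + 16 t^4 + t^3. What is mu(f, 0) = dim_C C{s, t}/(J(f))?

The Hessian of f at 0 is [[0, 0], [0, 0]] with rank 0, so corank 2. A Groebner basis of the Jacobian ideal J(f) in C{s,t} is {s^3 - 6*s^2*t, t^2}; counting standard monomials gives mu = 6. Corank 2; j^3 = t^3 is a perfect cube, so E-series; the 4-jet and mu = 6 give E_6.

6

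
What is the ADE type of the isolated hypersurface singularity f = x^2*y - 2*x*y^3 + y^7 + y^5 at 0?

The Hessian of f at 0 has rank 0. Corank 2; j^3 = x^2*y has shape L^2 M (L != M), so D-series; mu = 8 gives D_8.

D_8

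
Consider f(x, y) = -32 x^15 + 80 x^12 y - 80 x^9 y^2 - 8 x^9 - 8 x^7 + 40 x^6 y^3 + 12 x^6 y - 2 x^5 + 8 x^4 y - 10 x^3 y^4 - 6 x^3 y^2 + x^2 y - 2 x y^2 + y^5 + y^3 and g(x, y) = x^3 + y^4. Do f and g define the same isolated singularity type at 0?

The Hessian of f at 0 is [[0, 0], [0, 0]] with rank 0, so corank 2. A Groebner basis of the Jacobian ideal J(f) in C{x,y} is {x*y/2 + y^4 - y^2/2, x*y^2 - y^3, x^2 - 9*x*y/2 + 7*y^2/2}; counting standard monomials gives mu = 6. Corank 2; j^3 = y*(x - y)^2 has shape L^2 M (L != M), so D-series; mu = 6 gives D_6. The Hessian of g at 0 is [[0, 0], [0, 0]] with rank 0, so corank 2. A Groebner basis of the Jacobian ideal J(g) in C{x,y} is {y^3, x^2}; counting standard monomials gives mu = 6. Corank 2; j^3 = x^3 is a perfect cube, so E-series; the 4-jet and mu = 6 give E_6. f is D_6 but g is E_6, hence not right-equivalent.

No.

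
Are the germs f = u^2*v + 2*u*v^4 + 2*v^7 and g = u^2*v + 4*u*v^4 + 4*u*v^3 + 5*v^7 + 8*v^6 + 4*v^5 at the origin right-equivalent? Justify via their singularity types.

Yes.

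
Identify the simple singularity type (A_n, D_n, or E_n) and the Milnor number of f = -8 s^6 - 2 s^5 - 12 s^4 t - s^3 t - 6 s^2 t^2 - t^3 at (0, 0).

Type E7, Milnor number mu = 7.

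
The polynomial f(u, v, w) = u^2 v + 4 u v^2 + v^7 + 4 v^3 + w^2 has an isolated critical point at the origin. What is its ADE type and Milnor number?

Type D_{8}, Milnor number mu = 8.

The Hessian of f at 0 has rank 1. Corank 2; j^3 = v*(u + 2*v)^2 has shape L^2 M (L != M), so D-series; mu = 8 gives D_8.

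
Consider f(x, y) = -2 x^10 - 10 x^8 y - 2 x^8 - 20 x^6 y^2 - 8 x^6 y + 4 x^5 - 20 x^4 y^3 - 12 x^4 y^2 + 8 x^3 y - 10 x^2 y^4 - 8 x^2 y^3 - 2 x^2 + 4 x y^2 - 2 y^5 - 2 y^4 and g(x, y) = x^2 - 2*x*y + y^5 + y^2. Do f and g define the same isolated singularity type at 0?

Yes.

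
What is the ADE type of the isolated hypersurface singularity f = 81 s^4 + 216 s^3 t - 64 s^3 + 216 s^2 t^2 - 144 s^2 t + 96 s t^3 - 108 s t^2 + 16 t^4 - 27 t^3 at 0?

E_6

The Hessian of f at 0 is [[0, 0], [0, 0]] with rank 0, so corank 2. A Groebner basis of the Jacobian ideal J(f) in C{s,t} is {t^4, s*t^2 + 13*t^3/18, s^2 + 3*s*t/2 + 9*t^2/16}; counting standard monomials gives mu = 6. Corank 2; j^3 = -(4*s + 3*t)^3 is a perfect cube, so E-series; the 4-jet and mu = 6 give E_6.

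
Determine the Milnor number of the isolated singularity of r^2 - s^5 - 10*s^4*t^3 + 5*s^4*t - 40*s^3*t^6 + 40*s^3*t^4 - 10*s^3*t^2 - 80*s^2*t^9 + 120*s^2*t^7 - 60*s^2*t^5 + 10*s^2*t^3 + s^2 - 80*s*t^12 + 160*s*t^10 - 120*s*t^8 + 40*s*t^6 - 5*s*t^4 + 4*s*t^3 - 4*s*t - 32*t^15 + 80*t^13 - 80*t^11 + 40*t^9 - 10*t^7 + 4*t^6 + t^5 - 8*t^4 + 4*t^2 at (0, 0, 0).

4

The Hessian of f at 0 has rank 2. Corank 1: A-series; mu = 4 gives A_4.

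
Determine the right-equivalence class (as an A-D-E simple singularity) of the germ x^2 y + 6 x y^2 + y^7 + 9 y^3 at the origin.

D8

The Hessian of f at 0 has rank 0. Corank 2; j^3 = y*(x + 3*y)^2 has shape L^2 M (L != M), so D-series; mu = 8 gives D_8.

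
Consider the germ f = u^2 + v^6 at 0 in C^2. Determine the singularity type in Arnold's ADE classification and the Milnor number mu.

Type A_{5}, Milnor number mu = 5.

The Hessian of f at 0 is [[2, 0], [0, 0]] with rank 1, so corank 1. A Groebner basis of the Jacobian ideal J(f) in C{u,v} is {v^5, u}; counting standard monomials gives mu = 5. Corank 1: A-series; mu = 5 gives A_5.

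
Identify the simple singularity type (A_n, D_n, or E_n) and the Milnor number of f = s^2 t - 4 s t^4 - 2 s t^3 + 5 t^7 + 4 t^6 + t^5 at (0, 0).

Type D_8, Milnor number mu = 8.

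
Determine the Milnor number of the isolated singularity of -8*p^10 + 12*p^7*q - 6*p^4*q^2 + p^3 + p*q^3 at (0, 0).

The Hessian of f at 0 is [[0, 0], [0, 0]] with rank 0, so corank 2. A Groebner basis of the Jacobian ideal J(f) in C{p,q} is {p^3, p*q^2, 3*p^2 + q^3}; counting standard monomials gives mu = 7. Corank 2; j^3 = p^3 is a perfect cube, so E-series; the 4-jet and mu = 7 give E_7.

7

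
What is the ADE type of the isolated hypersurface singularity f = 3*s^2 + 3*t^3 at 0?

A_2

The Hessian of f at 0 has rank 1. Corank 1: A-series; mu = 2 gives A_2.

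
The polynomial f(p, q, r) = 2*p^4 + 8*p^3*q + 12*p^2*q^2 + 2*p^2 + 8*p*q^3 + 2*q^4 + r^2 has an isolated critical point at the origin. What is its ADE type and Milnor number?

Type A_3, Milnor number mu = 3.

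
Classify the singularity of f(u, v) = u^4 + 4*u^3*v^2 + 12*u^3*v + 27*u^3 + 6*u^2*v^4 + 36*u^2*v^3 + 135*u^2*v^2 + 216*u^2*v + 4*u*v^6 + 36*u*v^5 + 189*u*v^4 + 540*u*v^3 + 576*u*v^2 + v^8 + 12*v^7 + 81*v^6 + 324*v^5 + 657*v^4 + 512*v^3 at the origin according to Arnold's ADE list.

E_6

The Hessian of f at 0 is [[0, 0], [0, 0]] with rank 0, so corank 2. A Groebner basis of the Jacobian ideal J(f) in C{u,v} is {u^3 + 96*u^2 + 512*u*v + 2048*v^2/3, u^2*v - 104*u^2/3 - 1664*u*v/9 - 6656*v^2/27, 25*u^2/2 + u*v^2 + 200*u*v/3 + 800*v^2/9, -9*u^2/2 - 24*u*v + v^3 - 32*v^2}; counting standard monomials gives mu = 6. Corank 2; j^3 = (3*u + 8*v)^3 is a perfect cube, so E-series; the 4-jet and mu = 6 give E_6.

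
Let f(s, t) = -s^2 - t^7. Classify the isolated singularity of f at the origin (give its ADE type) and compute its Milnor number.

Type A6, Milnor number mu = 6.

The Hessian of f at 0 is [[-2, 0], [0, 0]] with rank 1, so corank 1. A Groebner basis of the Jacobian ideal J(f) in C{s,t} is {t^6, s}; counting standard monomials gives mu = 6. Corank 1: A-series; mu = 6 gives A_6.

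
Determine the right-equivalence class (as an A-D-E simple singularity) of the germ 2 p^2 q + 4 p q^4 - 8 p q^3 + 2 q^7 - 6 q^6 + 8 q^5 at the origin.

The Hessian of f at 0 has rank 0. Corank 2; j^3 = 2*p^2*q has shape L^2 M (L != M), so D-series; mu = 7 gives D_7.

D_{7}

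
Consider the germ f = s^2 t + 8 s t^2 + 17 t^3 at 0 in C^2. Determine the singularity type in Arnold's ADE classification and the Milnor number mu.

Type D_4, Milnor number mu = 4.

The Hessian of f at 0 is [[0, 0], [0, 0]] with rank 0, so corank 2. A Groebner basis of the Jacobian ideal J(f) in C{s,t} is {t^3, s^2 - 13*t^2, s*t + 4*t^2}; counting standard monomials gives mu = 4. Corank 2; j^3 = t*(s^2 + 8*s*t + 17*t^2) splits into three distinct lines over C (the quadratic factor has nonzero discriminant), so D_4.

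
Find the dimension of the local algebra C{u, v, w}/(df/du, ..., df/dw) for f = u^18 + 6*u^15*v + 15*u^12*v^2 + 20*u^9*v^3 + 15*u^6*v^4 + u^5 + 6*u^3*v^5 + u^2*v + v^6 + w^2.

The Hessian of f at 0 has rank 1. Corank 2; j^3 = u^2*v has shape L^2 M (L != M), so D-series; mu = 7 gives D_7.

7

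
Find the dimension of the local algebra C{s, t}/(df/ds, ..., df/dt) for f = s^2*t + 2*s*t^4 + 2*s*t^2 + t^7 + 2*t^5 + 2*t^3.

4

The Hessian of f at 0 has rank 0. Corank 2; j^3 = t*(s^2 + 2*s*t + 2*t^2) splits into three distinct lines over C (the quadratic factor has nonzero discriminant), so D_4.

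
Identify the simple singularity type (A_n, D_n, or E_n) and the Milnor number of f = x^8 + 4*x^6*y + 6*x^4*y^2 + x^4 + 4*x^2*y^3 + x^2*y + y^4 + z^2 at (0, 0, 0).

Type D5, Milnor number mu = 5.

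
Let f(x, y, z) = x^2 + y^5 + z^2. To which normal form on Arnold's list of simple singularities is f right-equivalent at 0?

A_{4}

The Hessian of f at 0 is [[2, 0, 0], [0, 0, 0], [0, 0, 2]] with rank 2, so corank 1. A Groebner basis of the Jacobian ideal J(f) in C{x,y,z} is {y^4, x, z}; counting standard monomials gives mu = 4. Corank 1: A-series; mu = 4 gives A_4.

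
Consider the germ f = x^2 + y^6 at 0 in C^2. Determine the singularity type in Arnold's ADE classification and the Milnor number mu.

Type A_5, Milnor number mu = 5.

The Hessian of f at 0 is [[2, 0], [0, 0]] with rank 1, so corank 1. A Groebner basis of the Jacobian ideal J(f) in C{x,y} is {y^5, x}; counting standard monomials gives mu = 5. Corank 1: A-series; mu = 5 gives A_5.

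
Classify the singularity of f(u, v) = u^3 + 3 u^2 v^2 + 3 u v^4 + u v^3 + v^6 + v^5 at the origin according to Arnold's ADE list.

The Hessian of f at 0 has rank 0. Corank 2; j^3 = u^3 is a perfect cube, so E-series; the 4-jet and mu = 7 give E_7.

E_{7}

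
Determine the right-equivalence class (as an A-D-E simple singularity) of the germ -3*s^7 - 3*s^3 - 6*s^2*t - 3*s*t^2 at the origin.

D8

The Hessian of f at 0 is [[0, 0], [0, 0]] with rank 0, so corank 2. A Groebner basis of the Jacobian ideal J(f) in C{s,t} is {s*t/7 + t^6 + t^2/7, s*t^2 + t^3, s^2 + s*t}; counting standard monomials gives mu = 8. Corank 2; j^3 = -3*s*(s + t)^2 has shape L^2 M (L != M), so D-series; mu = 8 gives D_8.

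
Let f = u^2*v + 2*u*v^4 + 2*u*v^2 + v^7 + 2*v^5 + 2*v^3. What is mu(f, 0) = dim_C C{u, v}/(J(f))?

4

The Hessian of f at 0 has rank 0. Corank 2; j^3 = v*(u^2 + 2*u*v + 2*v^2) splits into three distinct lines over C (the quadratic factor has nonzero discriminant), so D_4.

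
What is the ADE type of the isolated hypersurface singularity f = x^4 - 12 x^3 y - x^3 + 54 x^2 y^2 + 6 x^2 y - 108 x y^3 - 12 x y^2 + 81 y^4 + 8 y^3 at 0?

E6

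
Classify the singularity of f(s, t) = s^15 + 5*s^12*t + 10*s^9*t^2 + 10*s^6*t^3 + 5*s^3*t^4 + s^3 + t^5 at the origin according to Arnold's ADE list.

E_8

The Hessian of f at 0 is [[0, 0], [0, 0]] with rank 0, so corank 2. A Groebner basis of the Jacobian ideal J(f) in C{s,t} is {t^4, s^2}; counting standard monomials gives mu = 8. Corank 2; j^3 = s^3 is a perfect cube, so E-series; the 5-jet and mu = 8 give E_8.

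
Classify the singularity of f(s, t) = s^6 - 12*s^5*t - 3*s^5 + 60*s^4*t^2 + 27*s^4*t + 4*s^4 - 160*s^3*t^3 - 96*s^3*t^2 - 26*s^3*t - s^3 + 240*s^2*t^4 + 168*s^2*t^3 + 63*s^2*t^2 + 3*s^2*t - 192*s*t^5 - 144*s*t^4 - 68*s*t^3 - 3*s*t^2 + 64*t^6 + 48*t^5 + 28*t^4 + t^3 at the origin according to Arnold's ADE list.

E6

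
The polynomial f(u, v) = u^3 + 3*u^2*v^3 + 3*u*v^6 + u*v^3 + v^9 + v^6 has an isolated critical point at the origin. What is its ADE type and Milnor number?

Type E_7, Milnor number mu = 7.

The Hessian of f at 0 has rank 0. Corank 2; j^3 = u^3 is a perfect cube, so E-series; the 4-jet and mu = 7 give E_7.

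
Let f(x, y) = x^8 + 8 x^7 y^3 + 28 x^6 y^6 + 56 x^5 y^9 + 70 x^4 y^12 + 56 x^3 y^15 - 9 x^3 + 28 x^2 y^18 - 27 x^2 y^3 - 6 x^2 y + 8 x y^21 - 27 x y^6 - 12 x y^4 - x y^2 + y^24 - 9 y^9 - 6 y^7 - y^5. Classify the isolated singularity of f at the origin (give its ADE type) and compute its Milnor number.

The Hessian of f at 0 is [[0, 0], [0, 0]] with rank 0, so corank 2. A Groebner basis of the Jacobian ideal J(f) in C{x,y} is {x^2*y^2 - 8*x^2*y/59049 - 2*x^2/3 - 16*x*y^2/177147 - x*y/3 - 8*y^3/531441 - y^2/27, x^2 + x*y^3 + x*y/3, 8*x^2*y/6561 + 16*x*y^2/19683 + x*y + y^4 + 8*y^3/59049 + y^2/3, x^3 + x^2*y + x*y^2/3 + y^3/27}; counting standard monomials gives mu = 9. Corank 2; j^3 = -x*(3*x + y)^2 has shape L^2 M (L != M), so D-series; mu = 9 gives D_9.

Type D_{9}, Milnor number mu = 9.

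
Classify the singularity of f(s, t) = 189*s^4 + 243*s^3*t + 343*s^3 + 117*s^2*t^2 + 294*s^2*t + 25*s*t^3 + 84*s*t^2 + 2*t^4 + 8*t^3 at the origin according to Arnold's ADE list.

E_{7}

The Hessian of f at 0 has rank 0. Corank 2; j^3 = (7*s + 2*t)^3 is a perfect cube, so E-series; the 4-jet and mu = 7 give E_7.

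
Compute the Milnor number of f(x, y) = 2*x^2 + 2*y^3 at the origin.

The Hessian of f at 0 has rank 1. Corank 1: A-series; mu = 2 gives A_2.

2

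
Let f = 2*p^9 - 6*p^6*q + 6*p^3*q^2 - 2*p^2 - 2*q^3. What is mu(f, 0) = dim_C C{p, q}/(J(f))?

The Hessian of f at 0 is [[-4, 0], [0, 0]] with rank 1, so corank 1. A Groebner basis of the Jacobian ideal J(f) in C{p,q} is {q^2, p}; counting standard monomials gives mu = 2. Corank 1: A-series; mu = 2 gives A_2.

2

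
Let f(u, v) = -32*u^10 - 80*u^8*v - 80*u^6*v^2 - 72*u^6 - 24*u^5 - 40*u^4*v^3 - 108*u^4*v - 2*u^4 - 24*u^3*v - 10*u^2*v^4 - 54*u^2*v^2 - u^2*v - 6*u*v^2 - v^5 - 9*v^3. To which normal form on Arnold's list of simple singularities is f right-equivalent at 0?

D_6

The Hessian of f at 0 has rank 0. Corank 2; j^3 = -v*(u + 3*v)^2 has shape L^2 M (L != M), so D-series; mu = 6 gives D_6.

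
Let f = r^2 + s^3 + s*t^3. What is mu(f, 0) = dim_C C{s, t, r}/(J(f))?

7

The Hessian of f at 0 has rank 1. Corank 2; j^3 = s^3 is a perfect cube, so E-series; the 4-jet and mu = 7 give E_7.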